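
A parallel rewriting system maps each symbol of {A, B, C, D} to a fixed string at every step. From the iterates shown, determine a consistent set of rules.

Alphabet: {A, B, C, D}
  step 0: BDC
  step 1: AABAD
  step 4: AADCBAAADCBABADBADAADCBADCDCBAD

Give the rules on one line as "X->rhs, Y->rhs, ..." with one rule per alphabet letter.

  step 0 ⇒ step 1: BDC ⇒ AA·BA·D
    B ↦ AA
    C ↦ D
    D ↦ BA
    A ↦ DC  (constrained at step 1)

A->DC, B->AA, C->D, D->BA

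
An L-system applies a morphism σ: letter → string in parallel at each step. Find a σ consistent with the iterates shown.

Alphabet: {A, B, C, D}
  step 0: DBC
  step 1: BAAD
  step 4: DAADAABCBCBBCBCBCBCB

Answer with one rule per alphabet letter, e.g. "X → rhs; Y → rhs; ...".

  step 0 ⇒ step 1: DBC ⇒ B·AA·D
    B ↦ AA
    C ↦ D
    D ↦ B
    A ↦ CB  (constrained at step 1)

A->CB, B->AA, C->D, D->B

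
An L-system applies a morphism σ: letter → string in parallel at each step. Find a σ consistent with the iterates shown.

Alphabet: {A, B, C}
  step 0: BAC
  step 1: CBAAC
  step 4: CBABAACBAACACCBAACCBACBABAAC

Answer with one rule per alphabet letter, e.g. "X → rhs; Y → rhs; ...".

A->BA, B->C, C->AC

  step 0 ⇒ step 1: BAC ⇒ C·BA·AC
    A ↦ BA
    B ↦ C
    C ↦ AC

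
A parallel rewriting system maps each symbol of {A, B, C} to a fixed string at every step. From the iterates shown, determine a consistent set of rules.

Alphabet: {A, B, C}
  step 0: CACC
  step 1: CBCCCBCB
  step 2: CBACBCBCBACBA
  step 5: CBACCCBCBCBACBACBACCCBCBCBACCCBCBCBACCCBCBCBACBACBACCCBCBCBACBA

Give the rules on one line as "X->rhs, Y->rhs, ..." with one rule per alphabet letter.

A->CC, B->A, C->CB

  step 1 ⇒ step 2: CBCCCBCB ⇒ CB·A·CB·CB·CB·A·CB·A
    B ↦ A
    C ↦ CB
  step 0 ⇒ step 1: CACC ⇒ CB·CC·CB·CB
    A ↦ CC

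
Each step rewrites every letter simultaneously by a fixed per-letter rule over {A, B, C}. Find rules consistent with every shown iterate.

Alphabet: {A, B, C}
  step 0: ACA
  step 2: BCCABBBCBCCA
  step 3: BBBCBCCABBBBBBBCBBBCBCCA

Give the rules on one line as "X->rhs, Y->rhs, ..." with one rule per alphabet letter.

A->CA, B->BB, C->BC

  step 2 ⇒ step 3: BCCABBBCBCCA ⇒ BB·BC·BC·CA·BB·BB·BB·BC·BB·BC·BC·CA
    A ↦ CA
    B ↦ BB
    C ↦ BC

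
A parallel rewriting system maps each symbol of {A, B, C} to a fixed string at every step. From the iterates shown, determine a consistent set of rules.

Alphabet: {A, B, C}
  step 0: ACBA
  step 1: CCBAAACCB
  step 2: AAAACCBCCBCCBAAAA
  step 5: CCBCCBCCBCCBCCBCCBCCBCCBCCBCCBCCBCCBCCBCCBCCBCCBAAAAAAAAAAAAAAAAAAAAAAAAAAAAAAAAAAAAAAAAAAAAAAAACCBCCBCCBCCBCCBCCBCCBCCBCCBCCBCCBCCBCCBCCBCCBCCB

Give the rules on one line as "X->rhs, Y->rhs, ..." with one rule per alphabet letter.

A->CCB, B->AA, C->A

  step 1 ⇒ step 2: CCBAAACCB ⇒ A·A·AA·CCB·CCB·CCB·A·A·AA
    A ↦ CCB
    B ↦ AA
    C ↦ A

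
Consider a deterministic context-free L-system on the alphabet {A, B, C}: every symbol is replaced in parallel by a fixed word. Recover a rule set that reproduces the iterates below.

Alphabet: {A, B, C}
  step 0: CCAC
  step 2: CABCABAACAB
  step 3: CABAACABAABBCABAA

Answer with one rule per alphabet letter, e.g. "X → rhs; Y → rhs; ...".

A->B, B->AA, C->CA

  step 2 ⇒ step 3: CABCABAACAB ⇒ CA·B·AA·CA·B·AA·B·B·CA·B·AA
    A ↦ B
    B ↦ AA
    C ↦ CA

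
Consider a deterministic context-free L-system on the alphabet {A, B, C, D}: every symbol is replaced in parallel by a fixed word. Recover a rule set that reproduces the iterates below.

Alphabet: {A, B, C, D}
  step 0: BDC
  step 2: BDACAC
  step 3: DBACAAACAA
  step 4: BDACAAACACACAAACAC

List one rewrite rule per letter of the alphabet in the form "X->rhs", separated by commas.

A->AC, B->D, C->AA, D->B

  step 3 ⇒ step 4: DBACAAACAA ⇒ B·D·AC·AA·AC·AC·AC·AA·AC·AC
    A ↦ AC
    B ↦ D
    C ↦ AA
    D ↦ B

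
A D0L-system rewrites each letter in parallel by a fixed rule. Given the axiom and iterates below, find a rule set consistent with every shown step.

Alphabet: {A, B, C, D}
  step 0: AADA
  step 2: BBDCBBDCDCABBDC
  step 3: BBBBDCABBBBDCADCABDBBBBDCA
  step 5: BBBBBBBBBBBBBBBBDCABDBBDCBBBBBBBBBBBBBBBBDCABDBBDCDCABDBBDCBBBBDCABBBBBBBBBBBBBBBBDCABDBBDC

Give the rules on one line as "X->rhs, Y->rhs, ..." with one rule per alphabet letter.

A->BD, B->BB, C->A, D->DC

  step 2 ⇒ step 3: BBDCBBDCDCABBDC ⇒ BB·BB·DC·A·BB·BB·DC·A·DC·A·BD·BB·BB·DC·A
    A ↦ BD
    B ↦ BB
    C ↦ A
    D ↦ DC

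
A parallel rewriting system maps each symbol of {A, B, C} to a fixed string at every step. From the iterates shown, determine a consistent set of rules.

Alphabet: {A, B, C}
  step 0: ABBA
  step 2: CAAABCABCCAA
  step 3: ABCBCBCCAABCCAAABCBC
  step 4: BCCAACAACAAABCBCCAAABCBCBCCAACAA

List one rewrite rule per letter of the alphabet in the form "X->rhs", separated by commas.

A->BC, B->CA, C->A

  step 3 ⇒ step 4: ABCBCBCCAABCCAAABCBC ⇒ BC·CA·A·CA·A·CA·A·A·BC·BC·CA·A·A·BC·BC·BC·CA·A·CA·A
    A ↦ BC
    B ↦ CA
    C ↦ A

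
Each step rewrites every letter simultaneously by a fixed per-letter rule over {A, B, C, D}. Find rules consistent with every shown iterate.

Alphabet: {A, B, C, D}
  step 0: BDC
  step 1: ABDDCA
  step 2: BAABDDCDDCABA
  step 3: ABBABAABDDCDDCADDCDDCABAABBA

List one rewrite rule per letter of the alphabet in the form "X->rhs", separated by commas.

  step 2 ⇒ step 3: BAABDDCDDCABA ⇒ AB·BA·BA·AB·DDC·DDC·A·DDC·DDC·A·BA·AB·BA
    A ↦ BA
    B ↦ AB
    C ↦ A
    D ↦ DDC

A->BA, B->AB, C->A, D->DDC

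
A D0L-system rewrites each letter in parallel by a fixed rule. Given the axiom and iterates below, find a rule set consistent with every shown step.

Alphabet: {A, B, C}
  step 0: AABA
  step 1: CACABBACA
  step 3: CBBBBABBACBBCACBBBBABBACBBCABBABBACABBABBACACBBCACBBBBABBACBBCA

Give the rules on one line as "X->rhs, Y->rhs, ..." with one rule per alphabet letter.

A->CA, B->BBA, C->CBB

  step 0 ⇒ step 1: AABA ⇒ CA·CA·BBA·CA
    A ↦ CA
    B ↦ BBA
    C ↦ CBB  (constrained at step 1)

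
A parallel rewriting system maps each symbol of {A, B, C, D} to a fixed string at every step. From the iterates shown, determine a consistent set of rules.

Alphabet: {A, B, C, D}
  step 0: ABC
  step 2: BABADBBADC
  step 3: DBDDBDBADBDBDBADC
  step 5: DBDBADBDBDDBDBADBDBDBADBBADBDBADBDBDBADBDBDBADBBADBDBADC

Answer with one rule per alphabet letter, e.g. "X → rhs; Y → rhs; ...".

A->D, B->DB, C->DC, D->BA

  step 2 ⇒ step 3: BABADBBADC ⇒ DB·D·DB·D·BA·DB·DB·D·BA·DC
    A ↦ D
    B ↦ DB
    C ↦ DC
    D ↦ BA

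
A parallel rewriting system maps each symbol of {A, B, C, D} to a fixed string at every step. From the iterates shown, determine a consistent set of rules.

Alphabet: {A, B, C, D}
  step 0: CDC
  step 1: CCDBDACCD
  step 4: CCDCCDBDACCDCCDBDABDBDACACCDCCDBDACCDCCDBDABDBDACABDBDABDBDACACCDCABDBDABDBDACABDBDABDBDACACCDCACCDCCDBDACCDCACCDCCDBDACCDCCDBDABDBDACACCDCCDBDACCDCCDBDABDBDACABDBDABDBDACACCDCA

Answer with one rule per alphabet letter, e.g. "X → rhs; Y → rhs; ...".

  step 0 ⇒ step 1: CDC ⇒ CCD·BDA·CCD
    C ↦ CCD
    D ↦ BDA
    A ↦ CA  (constrained at step 1)
    B ↦ BD  (constrained at step 1)

A->CA, B->BD, C->CCD, D->BDA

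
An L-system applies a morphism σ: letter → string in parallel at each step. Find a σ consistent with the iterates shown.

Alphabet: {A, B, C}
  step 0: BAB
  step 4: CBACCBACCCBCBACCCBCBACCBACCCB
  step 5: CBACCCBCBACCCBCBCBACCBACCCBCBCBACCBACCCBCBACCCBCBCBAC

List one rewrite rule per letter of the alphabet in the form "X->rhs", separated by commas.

  step 4 ⇒ step 5: CBACCBACCCBCBACCCBCBACCBACCCB ⇒ CB·AC·C·CB·CB·AC·C·CB·CB·CB·AC·CB·AC·C·CB·CB·CB·AC·CB·AC·C·CB·CB·AC·C·CB·CB·CB·AC
    A ↦ C
    B ↦ AC
    C ↦ CB

A->C, B->AC, C->CB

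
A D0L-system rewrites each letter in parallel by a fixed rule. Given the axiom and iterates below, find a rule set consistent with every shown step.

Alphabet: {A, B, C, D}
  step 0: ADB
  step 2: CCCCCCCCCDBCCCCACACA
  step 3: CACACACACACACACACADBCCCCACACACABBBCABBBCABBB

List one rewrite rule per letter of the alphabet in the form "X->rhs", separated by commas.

A->BBB, B->CCC, C->CA, D->DB

  step 2 ⇒ step 3: CCCCCCCCCDBCCCCACACA ⇒ CA·CA·CA·CA·CA·CA·CA·CA·CA·DB·CCC·CA·CA·CA·CA·BBB·CA·BBB·CA·BBB
    A ↦ BBB
    B ↦ CCC
    C ↦ CA
    D ↦ DB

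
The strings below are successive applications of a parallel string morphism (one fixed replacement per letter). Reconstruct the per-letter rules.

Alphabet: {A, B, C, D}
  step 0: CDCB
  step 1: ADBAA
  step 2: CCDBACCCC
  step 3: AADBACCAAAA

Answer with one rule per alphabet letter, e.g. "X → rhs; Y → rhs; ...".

A->CC, B->A, C->A, D->DB

  step 2 ⇒ step 3: CCDBACCCC ⇒ A·A·DB·A·CC·A·A·A·A
    A ↦ CC
    B ↦ A
    C ↦ A
    D ↦ DB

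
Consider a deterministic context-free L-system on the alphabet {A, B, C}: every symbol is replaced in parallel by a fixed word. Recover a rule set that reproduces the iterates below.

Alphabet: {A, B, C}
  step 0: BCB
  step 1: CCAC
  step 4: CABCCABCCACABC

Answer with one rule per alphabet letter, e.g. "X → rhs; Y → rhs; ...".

A->B, B->C, C->CA

  step 0 ⇒ step 1: BCB ⇒ C·CA·C
    B ↦ C
    C ↦ CA
    A ↦ B  (constrained at step 1)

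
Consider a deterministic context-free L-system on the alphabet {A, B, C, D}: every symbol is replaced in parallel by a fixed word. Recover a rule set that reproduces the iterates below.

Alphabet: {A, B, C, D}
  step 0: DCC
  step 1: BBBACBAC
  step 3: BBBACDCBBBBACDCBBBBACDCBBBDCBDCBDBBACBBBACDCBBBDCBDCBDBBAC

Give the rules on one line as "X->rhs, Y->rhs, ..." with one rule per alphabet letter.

  step 0 ⇒ step 1: DCC ⇒ BB·BAC·BAC
    C ↦ BAC
    D ↦ BB
    A ↦ DB  (constrained at step 1)
    B ↦ DCB  (constrained at step 1)

A->DB, B->DCB, C->BAC, D->BB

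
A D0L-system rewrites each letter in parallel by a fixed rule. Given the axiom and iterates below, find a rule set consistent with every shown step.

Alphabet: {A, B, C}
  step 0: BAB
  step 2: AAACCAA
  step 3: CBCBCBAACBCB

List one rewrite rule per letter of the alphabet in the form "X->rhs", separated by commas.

  step 2 ⇒ step 3: AAACCAA ⇒ CB·CB·CB·A·A·CB·CB
    A ↦ CB
    C ↦ A
    B ↦ CC  (constrained at step 0)

A->CB, B->CC, C->A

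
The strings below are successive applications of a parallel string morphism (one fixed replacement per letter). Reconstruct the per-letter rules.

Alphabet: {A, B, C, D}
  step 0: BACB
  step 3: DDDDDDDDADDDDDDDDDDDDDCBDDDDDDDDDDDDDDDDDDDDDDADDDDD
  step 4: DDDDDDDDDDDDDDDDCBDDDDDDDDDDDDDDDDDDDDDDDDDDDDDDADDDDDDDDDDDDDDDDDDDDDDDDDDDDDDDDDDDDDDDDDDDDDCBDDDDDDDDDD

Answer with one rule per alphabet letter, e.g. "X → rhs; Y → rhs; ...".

  step 3 ⇒ step 4: DDDDDDDDADDDDDDDDDDDDDCBDDDDDDDDDDDDDDDDDDDDDDADDDDD ⇒ DD·DD·DD·DD·DD·DD·DD·DD·CB·DD·DD·DD·DD·DD·DD·DD·DD·DD·DD·DD·DD·DD·DDD·DAD·DD·DD·DD·DD·DD·DD·DD·DD·DD·DD·DD·DD·DD·DD·DD·DD·DD·DD·DD·DD·DD·DD·CB·DD·DD·DD·DD·DD
    A ↦ CB
    B ↦ DAD
    C ↦ DDD
    D ↦ DD

A->CB, B->DAD, C->DDD, D->DD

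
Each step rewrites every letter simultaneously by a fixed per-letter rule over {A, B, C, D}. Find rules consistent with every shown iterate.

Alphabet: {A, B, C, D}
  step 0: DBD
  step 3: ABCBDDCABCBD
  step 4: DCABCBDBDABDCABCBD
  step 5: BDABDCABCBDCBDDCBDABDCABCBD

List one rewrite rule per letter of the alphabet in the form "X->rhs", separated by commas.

  step 4 ⇒ step 5: DCABCBDBDABDCABCBD ⇒ BD·AB·D·C·AB·C·BD·C·BD·D·C·BD·AB·D·C·AB·C·BD
    A ↦ D
    B ↦ C
    C ↦ AB
    D ↦ BD

A->D, B->C, C->AB, D->BD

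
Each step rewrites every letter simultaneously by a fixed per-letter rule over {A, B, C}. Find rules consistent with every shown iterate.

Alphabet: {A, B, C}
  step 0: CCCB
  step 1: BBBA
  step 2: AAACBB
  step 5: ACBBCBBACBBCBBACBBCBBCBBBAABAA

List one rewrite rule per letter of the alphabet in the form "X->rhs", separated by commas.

  step 1 ⇒ step 2: BBBA ⇒ A·A·A·CBB
    A ↦ CBB
    B ↦ A
  step 0 ⇒ step 1: CCCB ⇒ B·B·B·A
    C ↦ B

A->CBB, B->A, C->B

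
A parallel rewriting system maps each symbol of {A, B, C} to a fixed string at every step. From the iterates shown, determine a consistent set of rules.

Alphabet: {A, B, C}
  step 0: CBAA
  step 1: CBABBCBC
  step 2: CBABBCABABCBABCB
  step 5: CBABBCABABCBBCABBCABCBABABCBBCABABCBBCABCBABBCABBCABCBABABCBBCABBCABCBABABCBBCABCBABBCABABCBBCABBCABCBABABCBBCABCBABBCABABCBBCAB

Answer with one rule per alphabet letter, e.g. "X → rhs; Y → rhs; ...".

A->BC, B->AB, C->CB

  step 1 ⇒ step 2: CBABBCBC ⇒ CB·AB·BC·AB·AB·CB·AB·CB
    A ↦ BC
    B ↦ AB
    C ↦ CB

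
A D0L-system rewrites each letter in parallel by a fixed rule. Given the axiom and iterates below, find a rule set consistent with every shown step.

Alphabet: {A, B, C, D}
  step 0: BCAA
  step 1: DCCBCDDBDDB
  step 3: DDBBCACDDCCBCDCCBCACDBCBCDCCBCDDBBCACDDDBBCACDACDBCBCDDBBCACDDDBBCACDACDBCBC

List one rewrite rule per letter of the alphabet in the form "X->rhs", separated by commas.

  step 0 ⇒ step 1: BCAA ⇒ DCC·BC·DDB·DDB
    A ↦ DDB
    B ↦ DCC
    C ↦ BC
    D ↦ ACD  (constrained at step 1)

A->DDB, B->DCC, C->BC, D->ACD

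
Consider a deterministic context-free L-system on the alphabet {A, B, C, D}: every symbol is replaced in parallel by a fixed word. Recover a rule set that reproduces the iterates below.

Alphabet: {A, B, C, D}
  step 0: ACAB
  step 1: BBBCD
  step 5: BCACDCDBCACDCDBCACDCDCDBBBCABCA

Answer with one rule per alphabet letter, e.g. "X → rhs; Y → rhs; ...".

A->B, B->CD, C->B, D->CA

  step 0 ⇒ step 1: ACAB ⇒ B·B·B·CD
    A ↦ B
    B ↦ CD
    C ↦ B
    D ↦ CA  (constrained at step 1)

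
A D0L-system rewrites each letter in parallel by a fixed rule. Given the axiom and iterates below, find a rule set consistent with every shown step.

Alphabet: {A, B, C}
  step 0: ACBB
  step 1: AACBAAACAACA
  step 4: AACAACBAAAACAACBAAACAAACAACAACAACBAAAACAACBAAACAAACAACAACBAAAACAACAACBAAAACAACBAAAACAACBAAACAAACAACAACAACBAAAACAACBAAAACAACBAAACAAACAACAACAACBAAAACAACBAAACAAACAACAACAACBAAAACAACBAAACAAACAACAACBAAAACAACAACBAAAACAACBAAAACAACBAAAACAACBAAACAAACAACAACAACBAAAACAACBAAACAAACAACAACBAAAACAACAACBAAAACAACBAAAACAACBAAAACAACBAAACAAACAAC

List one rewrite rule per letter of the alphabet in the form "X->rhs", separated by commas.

A->AAC, B->ACA, C->BAA

  step 0 ⇒ step 1: ACBB ⇒ AAC·BAA·ACA·ACA
    A ↦ AAC
    B ↦ ACA
    C ↦ BAA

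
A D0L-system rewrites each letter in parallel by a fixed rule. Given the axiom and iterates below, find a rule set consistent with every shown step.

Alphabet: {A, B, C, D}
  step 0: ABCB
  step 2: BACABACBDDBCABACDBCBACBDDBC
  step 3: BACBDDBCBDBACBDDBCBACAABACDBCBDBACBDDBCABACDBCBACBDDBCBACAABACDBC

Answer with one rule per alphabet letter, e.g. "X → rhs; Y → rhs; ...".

  step 2 ⇒ step 3: BACABACBDDBCABACDBCBACBDDBC ⇒ BAC·BD·DBC·BD·BAC·BD·DBC·BAC·A·A·BAC·DBC·BD·BAC·BD·DBC·A·BAC·DBC·BAC·BD·DBC·BAC·A·A·BAC·DBC
    A ↦ BD
    B ↦ BAC
    C ↦ DBC
    D ↦ A

A->BD, B->BAC, C->DBC, D->A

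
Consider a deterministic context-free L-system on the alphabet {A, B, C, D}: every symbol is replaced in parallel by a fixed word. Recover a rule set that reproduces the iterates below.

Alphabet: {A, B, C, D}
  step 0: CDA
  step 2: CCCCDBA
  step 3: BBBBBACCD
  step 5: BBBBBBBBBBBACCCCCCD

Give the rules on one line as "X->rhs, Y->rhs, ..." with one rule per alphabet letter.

  step 2 ⇒ step 3: CCCCDBA ⇒ B·B·B·B·BA·CC·D
    A ↦ D
    B ↦ CC
    C ↦ B
    D ↦ BA

A->D, B->CC, C->B, D->BA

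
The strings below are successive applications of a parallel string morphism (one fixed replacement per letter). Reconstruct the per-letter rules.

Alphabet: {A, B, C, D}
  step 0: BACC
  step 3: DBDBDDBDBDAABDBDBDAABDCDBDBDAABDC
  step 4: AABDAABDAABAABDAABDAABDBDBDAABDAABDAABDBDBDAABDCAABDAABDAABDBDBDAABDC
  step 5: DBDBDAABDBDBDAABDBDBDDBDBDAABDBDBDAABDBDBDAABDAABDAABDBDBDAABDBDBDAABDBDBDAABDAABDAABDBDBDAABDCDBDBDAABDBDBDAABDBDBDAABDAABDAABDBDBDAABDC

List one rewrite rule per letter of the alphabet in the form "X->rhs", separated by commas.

A->DB, B->D, C->DC, D->AAB

  step 4 ⇒ step 5: AABDAABDAABAABDAABDAABDBDBDAABDAABDAABDBDBDAABDCAABDAABDAABDBDBDAABDC ⇒ DB·DB·D·AAB·DB·DB·D·AAB·DB·DB·D·DB·DB·D·AAB·DB·DB·D·AAB·DB·DB·D·AAB·D·AAB·D·AAB·DB·DB·D·AAB·DB·DB·D·AAB·DB·DB·D·AAB·D·AAB·D·AAB·DB·DB·D·AAB·DC·DB·DB·D·AAB·DB·DB·D·AAB·DB·DB·D·AAB·D·AAB·D·AAB·DB·DB·D·AAB·DC
    A ↦ DB
    B ↦ D
    C ↦ DC
    D ↦ AAB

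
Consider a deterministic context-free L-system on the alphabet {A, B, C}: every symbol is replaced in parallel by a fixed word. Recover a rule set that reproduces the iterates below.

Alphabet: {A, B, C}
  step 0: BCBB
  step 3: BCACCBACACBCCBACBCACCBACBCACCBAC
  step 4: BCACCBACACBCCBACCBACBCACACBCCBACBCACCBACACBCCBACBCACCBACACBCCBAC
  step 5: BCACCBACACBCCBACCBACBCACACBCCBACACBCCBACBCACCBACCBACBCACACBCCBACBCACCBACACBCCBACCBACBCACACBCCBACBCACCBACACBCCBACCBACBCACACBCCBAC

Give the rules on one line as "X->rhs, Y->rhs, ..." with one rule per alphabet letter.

  step 4 ⇒ step 5: BCACCBACACBCCBACCBACBCACACBCCBACBCACCBACACBCCBACBCACCBACACBCCBAC ⇒ BC·AC·CB·AC·AC·BC·CB·AC·CB·AC·BC·AC·AC·BC·CB·AC·AC·BC·CB·AC·BC·AC·CB·AC·CB·AC·BC·AC·AC·BC·CB·AC·BC·AC·CB·AC·AC·BC·CB·AC·CB·AC·BC·AC·AC·BC·CB·AC·BC·AC·CB·AC·AC·BC·CB·AC·CB·AC·BC·AC·AC·BC·CB·AC
    A ↦ CB
    B ↦ BC
    C ↦ AC

A->CB, B->BC, C->AC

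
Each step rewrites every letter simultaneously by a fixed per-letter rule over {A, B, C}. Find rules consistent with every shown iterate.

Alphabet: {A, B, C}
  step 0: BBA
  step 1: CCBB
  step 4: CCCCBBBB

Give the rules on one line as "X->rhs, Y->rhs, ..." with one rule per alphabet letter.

A->BB, B->C, C->A

  step 0 ⇒ step 1: BBA ⇒ C·C·BB
    A ↦ BB
    B ↦ C
    C ↦ A  (constrained at step 1)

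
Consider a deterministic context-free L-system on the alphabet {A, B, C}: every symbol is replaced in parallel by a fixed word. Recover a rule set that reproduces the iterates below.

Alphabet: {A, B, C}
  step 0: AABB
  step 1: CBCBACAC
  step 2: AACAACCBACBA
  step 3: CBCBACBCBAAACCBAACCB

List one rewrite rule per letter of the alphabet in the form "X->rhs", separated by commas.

  step 2 ⇒ step 3: AACAACCBACBA ⇒ CB·CB·A·CB·CB·A·A·AC·CB·A·AC·CB
    A ↦ CB
    B ↦ AC
    C ↦ A

A->CB, B->AC, C->A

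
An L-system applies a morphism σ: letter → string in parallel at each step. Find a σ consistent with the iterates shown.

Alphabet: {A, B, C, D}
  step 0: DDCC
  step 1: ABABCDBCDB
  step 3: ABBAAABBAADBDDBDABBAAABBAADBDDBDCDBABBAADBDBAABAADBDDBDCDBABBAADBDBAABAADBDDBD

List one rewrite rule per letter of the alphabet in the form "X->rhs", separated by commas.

  step 0 ⇒ step 1: DDCC ⇒ AB·AB·CDB·CDB
    C ↦ CDB
    D ↦ AB
    A ↦ DBD  (constrained at step 1)
    B ↦ BAA  (constrained at step 1)

A->DBD, B->BAA, C->CDB, D->AB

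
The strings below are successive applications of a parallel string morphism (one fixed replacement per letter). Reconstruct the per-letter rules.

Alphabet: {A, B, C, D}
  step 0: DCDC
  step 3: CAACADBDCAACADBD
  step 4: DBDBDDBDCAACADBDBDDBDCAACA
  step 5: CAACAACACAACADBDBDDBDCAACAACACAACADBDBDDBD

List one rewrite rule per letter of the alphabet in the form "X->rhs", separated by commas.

A->BD, B->A, C->D, D->CA

  step 4 ⇒ step 5: DBDBDDBDCAACADBDBDDBDCAACA ⇒ CA·A·CA·A·CA·CA·A·CA·D·BD·BD·D·BD·CA·A·CA·A·CA·CA·A·CA·D·BD·BD·D·BD
    A ↦ BD
    B ↦ A
    C ↦ D
    D ↦ CA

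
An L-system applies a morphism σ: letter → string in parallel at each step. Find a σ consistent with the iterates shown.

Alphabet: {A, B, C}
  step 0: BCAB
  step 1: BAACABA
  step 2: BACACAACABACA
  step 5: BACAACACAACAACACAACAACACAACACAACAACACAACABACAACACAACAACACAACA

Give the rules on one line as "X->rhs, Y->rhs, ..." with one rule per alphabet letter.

  step 1 ⇒ step 2: BAACABA ⇒ BA·CA·CA·A·CA·BA·CA
    A ↦ CA
    B ↦ BA
    C ↦ A

A->CA, B->BA, C->A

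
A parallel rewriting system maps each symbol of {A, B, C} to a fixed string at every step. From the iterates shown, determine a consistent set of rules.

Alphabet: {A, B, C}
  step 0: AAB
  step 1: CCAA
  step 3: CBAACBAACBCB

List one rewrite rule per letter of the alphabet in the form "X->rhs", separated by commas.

A->C, B->AA, C->CB

  step 0 ⇒ step 1: AAB ⇒ C·C·AA
    A ↦ C
    B ↦ AA
    C ↦ CB  (constrained at step 1)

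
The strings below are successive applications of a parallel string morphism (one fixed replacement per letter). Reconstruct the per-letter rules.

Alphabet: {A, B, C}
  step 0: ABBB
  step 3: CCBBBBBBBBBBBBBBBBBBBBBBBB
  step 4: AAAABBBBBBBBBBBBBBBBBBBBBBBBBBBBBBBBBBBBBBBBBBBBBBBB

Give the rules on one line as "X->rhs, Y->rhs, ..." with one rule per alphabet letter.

  step 3 ⇒ step 4: CCBBBBBBBBBBBBBBBBBBBBBBBB ⇒ AA·AA·BB·BB·BB·BB·BB·BB·BB·BB·BB·BB·BB·BB·BB·BB·BB·BB·BB·BB·BB·BB·BB·BB·BB·BB
    B ↦ BB
    C ↦ AA
    A ↦ C  (constrained at step 0)

A->C, B->BB, C->AA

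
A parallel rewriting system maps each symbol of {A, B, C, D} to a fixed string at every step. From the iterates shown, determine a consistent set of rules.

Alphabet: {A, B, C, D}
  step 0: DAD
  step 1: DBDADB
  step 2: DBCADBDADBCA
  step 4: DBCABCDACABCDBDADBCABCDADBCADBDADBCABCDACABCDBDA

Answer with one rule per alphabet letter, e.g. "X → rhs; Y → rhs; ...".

  step 1 ⇒ step 2: DBDADB ⇒ DB·CA·DB·DA·DB·CA
    A ↦ DA
    B ↦ CA
    D ↦ DB
    C ↦ BC  (constrained at step 2)

A->DA, B->CA, C->BC, D->DB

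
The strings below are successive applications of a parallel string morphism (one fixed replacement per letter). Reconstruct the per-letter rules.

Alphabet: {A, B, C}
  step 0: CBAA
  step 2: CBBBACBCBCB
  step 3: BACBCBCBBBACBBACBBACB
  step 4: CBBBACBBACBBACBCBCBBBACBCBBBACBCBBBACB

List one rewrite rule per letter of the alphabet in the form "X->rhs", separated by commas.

  step 3 ⇒ step 4: BACBCBCBBBACBBACBBACB ⇒ CB·B·BA·CB·BA·CB·BA·CB·CB·CB·B·BA·CB·CB·B·BA·CB·CB·B·BA·CB
    A ↦ B
    B ↦ CB
    C ↦ BA

A->B, B->CB, C->BA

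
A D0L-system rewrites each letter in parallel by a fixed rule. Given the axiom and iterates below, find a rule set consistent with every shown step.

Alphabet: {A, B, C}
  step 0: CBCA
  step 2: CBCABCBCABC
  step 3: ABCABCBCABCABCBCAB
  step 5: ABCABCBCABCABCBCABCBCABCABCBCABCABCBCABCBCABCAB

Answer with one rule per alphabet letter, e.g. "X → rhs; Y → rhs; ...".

  step 2 ⇒ step 3: CBCABCBCABC ⇒ AB·C·AB·CB·C·AB·C·AB·CB·C·AB
    A ↦ CB
    B ↦ C
    C ↦ AB

A->CB, B->C, C->AB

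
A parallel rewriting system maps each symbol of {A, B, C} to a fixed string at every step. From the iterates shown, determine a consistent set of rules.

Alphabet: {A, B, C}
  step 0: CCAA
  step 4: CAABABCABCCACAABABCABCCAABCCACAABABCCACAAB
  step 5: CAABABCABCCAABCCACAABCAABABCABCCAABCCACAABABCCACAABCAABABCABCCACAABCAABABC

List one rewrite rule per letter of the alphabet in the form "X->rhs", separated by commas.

A->AB, B->C, C->CA

  step 4 ⇒ step 5: CAABABCABCCACAABABCABCCAABCCACAABABCCACAAB ⇒ CA·AB·AB·C·AB·C·CA·AB·C·CA·CA·AB·CA·AB·AB·C·AB·C·CA·AB·C·CA·CA·AB·AB·C·CA·CA·AB·CA·AB·AB·C·AB·C·CA·CA·AB·CA·AB·AB·C
    A ↦ AB
    B ↦ C
    C ↦ CA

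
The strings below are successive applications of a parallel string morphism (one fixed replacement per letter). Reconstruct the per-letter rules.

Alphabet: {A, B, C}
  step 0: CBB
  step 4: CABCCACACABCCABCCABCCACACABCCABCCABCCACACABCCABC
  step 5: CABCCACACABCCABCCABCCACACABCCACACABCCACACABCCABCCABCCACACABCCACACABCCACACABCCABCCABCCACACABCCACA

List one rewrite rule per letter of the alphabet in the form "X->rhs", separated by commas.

A->BC, B->CA, C->CA

  step 4 ⇒ step 5: CABCCACACABCCABCCABCCACACABCCABCCABCCACACABCCABC ⇒ CA·BC·CA·CA·CA·BC·CA·BC·CA·BC·CA·CA·CA·BC·CA·CA·CA·BC·CA·CA·CA·BC·CA·BC·CA·BC·CA·CA·CA·BC·CA·CA·CA·BC·CA·CA·CA·BC·CA·BC·CA·BC·CA·CA·CA·BC·CA·CA
    A ↦ BC
    B ↦ CA
    C ↦ CA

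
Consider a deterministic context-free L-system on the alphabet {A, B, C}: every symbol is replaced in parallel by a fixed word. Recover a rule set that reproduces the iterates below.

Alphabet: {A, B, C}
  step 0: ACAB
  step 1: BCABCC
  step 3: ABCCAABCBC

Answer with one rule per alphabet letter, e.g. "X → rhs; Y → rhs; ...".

A->BC, B->C, C->A

  step 0 ⇒ step 1: ACAB ⇒ BC·A·BC·C
    A ↦ BC
    B ↦ C
    C ↦ A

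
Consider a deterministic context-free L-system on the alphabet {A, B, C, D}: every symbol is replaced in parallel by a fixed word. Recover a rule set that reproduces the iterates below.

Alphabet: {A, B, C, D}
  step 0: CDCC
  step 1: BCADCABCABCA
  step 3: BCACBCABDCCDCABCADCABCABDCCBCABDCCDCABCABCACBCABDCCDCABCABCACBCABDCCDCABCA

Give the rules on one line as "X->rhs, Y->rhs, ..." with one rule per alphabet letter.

  step 0 ⇒ step 1: CDCC ⇒ BCA·DCA·BCA·BCA
    C ↦ BCA
    D ↦ DCA
    A ↦ BDC  (constrained at step 1)
    B ↦ C  (constrained at step 1)

A->BDC, B->C, C->BCA, D->DCA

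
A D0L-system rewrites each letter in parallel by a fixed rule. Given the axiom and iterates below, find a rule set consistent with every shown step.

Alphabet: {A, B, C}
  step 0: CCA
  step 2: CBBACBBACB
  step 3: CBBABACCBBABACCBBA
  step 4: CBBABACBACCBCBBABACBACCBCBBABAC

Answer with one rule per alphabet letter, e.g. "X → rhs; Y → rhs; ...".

A->C, B->BA, C->CB

  step 3 ⇒ step 4: CBBABACCBBABACCBBA ⇒ CB·BA·BA·C·BA·C·CB·CB·BA·BA·C·BA·C·CB·CB·BA·BA·C
    A ↦ C
    B ↦ BA
    C ↦ CB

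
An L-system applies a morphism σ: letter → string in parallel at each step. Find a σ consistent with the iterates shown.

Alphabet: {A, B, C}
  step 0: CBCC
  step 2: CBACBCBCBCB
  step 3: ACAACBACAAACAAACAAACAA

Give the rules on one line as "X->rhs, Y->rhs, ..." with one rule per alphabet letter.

A->CB, B->CAA, C->A

  step 2 ⇒ step 3: CBACBCBCBCB ⇒ A·CAA·CB·A·CAA·A·CAA·A·CAA·A·CAA
    A ↦ CB
    B ↦ CAA
    C ↦ A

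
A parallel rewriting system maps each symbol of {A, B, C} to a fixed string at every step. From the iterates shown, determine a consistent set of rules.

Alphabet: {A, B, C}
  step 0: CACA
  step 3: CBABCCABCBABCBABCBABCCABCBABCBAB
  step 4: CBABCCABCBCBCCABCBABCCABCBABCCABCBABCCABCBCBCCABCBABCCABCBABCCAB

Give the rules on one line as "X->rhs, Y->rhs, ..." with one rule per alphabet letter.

A->CC, B->AB, C->CB

  step 3 ⇒ step 4: CBABCCABCBABCBABCBABCCABCBABCBAB ⇒ CB·AB·CC·AB·CB·CB·CC·AB·CB·AB·CC·AB·CB·AB·CC·AB·CB·AB·CC·AB·CB·CB·CC·AB·CB·AB·CC·AB·CB·AB·CC·AB
    A ↦ CC
    B ↦ AB
    C ↦ CB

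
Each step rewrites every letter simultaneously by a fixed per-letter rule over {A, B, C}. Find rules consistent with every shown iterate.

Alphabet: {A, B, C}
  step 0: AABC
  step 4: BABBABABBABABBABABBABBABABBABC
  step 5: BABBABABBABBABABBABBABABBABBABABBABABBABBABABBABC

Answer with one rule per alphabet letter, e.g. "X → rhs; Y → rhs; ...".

A->B, B->BA, C->BC

  step 4 ⇒ step 5: BABBABABBABABBABABBABBABABBABC ⇒ BA·B·BA·BA·B·BA·B·BA·BA·B·BA·B·BA·BA·B·BA·B·BA·BA·B·BA·BA·B·BA·B·BA·BA·B·BA·BC
    A ↦ B
    B ↦ BA
    C ↦ BC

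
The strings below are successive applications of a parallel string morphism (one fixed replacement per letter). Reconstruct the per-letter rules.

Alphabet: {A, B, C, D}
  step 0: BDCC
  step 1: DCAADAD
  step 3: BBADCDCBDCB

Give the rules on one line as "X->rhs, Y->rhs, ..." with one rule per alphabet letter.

  step 0 ⇒ step 1: BDCC ⇒ DC·A·AD·AD
    B ↦ DC
    C ↦ AD
    D ↦ A
    A ↦ B  (constrained at step 1)

A->B, B->DC, C->AD, D->A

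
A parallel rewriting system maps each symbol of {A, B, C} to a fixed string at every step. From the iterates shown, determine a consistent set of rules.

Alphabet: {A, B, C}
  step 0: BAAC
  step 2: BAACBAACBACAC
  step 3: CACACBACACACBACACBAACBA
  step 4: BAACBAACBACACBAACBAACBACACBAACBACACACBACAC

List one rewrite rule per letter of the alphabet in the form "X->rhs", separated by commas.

  step 3 ⇒ step 4: CACACBACACACBACACBAACBA ⇒ BA·AC·BA·AC·BA·C·AC·BA·AC·BA·AC·BA·C·AC·BA·AC·BA·C·AC·AC·BA·C·AC
    A ↦ AC
    B ↦ C
    C ↦ BA

A->AC, B->C, C->BA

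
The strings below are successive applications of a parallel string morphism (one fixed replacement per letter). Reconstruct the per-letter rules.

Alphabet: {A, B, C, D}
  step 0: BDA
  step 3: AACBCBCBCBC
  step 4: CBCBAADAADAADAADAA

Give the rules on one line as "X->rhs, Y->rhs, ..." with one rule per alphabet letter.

  step 3 ⇒ step 4: AACBCBCBCBC ⇒ CB·CB·AA·D·AA·D·AA·D·AA·D·AA
    A ↦ CB
    B ↦ D
    C ↦ AA
    D ↦ C  (constrained at step 0)

A->CB, B->D, C->AA, D->C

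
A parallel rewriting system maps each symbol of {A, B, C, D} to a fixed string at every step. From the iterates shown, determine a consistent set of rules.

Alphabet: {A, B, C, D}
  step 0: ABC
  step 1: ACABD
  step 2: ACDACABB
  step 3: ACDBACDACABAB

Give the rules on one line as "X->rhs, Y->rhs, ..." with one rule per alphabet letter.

  step 2 ⇒ step 3: ACDACABB ⇒ AC·D·B·AC·D·AC·AB·AB
    A ↦ AC
    B ↦ AB
    C ↦ D
    D ↦ B

A->AC, B->AB, C->D, D->B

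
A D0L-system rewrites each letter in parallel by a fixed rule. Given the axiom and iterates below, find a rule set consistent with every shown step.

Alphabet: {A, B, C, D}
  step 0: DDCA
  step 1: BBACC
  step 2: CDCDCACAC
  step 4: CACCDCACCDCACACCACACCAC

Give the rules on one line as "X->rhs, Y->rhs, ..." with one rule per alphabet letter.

A->C, B->CD, C->AC, D->B

  step 1 ⇒ step 2: BBACC ⇒ CD·CD·C·AC·AC
    A ↦ C
    B ↦ CD
    C ↦ AC
  step 0 ⇒ step 1: DDCA ⇒ B·B·AC·C
    D ↦ B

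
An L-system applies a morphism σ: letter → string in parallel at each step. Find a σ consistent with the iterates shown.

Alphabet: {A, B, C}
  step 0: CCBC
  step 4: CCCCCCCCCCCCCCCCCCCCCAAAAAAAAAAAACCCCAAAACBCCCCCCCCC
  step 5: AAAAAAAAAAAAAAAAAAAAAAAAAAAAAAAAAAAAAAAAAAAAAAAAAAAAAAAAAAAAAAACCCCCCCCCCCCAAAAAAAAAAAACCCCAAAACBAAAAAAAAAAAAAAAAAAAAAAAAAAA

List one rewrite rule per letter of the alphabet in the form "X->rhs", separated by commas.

  step 4 ⇒ step 5: CCCCCCCCCCCCCCCCCCCCCAAAAAAAAAAAACCCCAAAACBCCCCCCCCC ⇒ AAA·AAA·AAA·AAA·AAA·AAA·AAA·AAA·AAA·AAA·AAA·AAA·AAA·AAA·AAA·AAA·AAA·AAA·AAA·AAA·AAA·C·C·C·C·C·C·C·C·C·C·C·C·AAA·AAA·AAA·AAA·C·C·C·C·AAA·ACB·AAA·AAA·AAA·AAA·AAA·AAA·AAA·AAA·AAA
    A ↦ C
    B ↦ ACB
    C ↦ AAA

A->C, B->ACB, C->AAA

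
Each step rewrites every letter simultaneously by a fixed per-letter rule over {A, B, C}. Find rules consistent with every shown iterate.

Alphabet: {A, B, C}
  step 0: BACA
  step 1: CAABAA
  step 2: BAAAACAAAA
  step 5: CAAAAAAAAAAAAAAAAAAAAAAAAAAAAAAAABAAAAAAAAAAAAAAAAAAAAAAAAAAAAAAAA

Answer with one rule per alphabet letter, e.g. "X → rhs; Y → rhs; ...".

  step 1 ⇒ step 2: CAABAA ⇒ B·AA·AA·C·AA·AA
    A ↦ AA
    B ↦ C
    C ↦ B

A->AA, B->C, C->B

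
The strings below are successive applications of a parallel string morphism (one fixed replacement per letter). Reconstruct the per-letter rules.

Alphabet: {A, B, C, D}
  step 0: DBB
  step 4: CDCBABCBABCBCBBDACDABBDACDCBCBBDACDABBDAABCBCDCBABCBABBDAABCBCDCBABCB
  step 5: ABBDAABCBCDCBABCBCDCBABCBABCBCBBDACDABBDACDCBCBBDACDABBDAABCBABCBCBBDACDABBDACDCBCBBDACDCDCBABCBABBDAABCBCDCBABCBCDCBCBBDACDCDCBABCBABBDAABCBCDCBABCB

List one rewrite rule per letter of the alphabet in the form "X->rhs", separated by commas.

A->CD, B->CB, C->AB, D->BDA

  step 4 ⇒ step 5: CDCBABCBABCBCBBDACDABBDACDCBCBBDACDABBDAABCBCDCBABCBABBDAABCBCDCBABCB ⇒ AB·BDA·AB·CB·CD·CB·AB·CB·CD·CB·AB·CB·AB·CB·CB·BDA·CD·AB·BDA·CD·CB·CB·BDA·CD·AB·BDA·AB·CB·AB·CB·CB·BDA·CD·AB·BDA·CD·CB·CB·BDA·CD·CD·CB·AB·CB·AB·BDA·AB·CB·CD·CB·AB·CB·CD·CB·CB·BDA·CD·CD·CB·AB·CB·AB·BDA·AB·CB·CD·CB·AB·CB
    A ↦ CD
    B ↦ CB
    C ↦ AB
    D ↦ BDA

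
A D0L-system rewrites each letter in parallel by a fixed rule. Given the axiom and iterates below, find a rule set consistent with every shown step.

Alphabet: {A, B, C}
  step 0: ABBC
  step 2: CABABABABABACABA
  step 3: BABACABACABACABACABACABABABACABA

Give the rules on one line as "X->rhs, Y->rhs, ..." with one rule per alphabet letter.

  step 2 ⇒ step 3: CABABABABABACABA ⇒ BA·BA·CA·BA·CA·BA·CA·BA·CA·BA·CA·BA·BA·BA·CA·BA
    A ↦ BA
    B ↦ CA
    C ↦ BA

A->BA, B->CA, C->BA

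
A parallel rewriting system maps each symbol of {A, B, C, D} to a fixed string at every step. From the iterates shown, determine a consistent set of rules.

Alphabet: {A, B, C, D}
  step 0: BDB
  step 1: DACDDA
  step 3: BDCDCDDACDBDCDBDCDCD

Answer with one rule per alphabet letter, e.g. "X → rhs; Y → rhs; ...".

  step 0 ⇒ step 1: BDB ⇒ DA·CD·DA
    B ↦ DA
    D ↦ CD
    A ↦ D  (constrained at step 1)
    C ↦ BD  (constrained at step 1)

A->D, B->DA, C->BD, D->CD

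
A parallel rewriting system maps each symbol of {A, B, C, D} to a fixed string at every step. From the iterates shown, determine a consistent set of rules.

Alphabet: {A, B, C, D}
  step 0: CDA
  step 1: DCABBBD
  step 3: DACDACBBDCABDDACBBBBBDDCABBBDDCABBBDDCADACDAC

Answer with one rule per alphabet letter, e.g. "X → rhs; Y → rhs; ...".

  step 0 ⇒ step 1: CDA ⇒ DCA·BB·BD
    A ↦ BD
    C ↦ DCA
    D ↦ BB
    B ↦ DAC  (constrained at step 1)

A->BD, B->DAC, C->DCA, D->BB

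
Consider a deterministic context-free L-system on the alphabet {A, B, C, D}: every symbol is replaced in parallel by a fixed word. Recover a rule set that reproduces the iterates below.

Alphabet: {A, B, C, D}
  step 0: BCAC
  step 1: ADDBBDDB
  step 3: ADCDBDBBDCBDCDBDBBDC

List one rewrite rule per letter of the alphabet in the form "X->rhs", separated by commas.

A->BD, B->AD, C->DB, D->C

  step 0 ⇒ step 1: BCAC ⇒ AD·DB·BD·DB
    A ↦ BD
    B ↦ AD
    C ↦ DB
    D ↦ C  (constrained at step 1)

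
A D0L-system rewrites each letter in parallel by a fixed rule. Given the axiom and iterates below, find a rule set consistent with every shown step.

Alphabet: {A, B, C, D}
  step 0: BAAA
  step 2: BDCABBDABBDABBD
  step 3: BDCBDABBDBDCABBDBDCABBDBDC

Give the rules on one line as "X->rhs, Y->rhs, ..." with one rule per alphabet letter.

A->AB, B->BD, C->BD, D->C

  step 2 ⇒ step 3: BDCABBDABBDABBD ⇒ BD·C·BD·AB·BD·BD·C·AB·BD·BD·C·AB·BD·BD·C
    A ↦ AB
    B ↦ BD
    C ↦ BD
    D ↦ C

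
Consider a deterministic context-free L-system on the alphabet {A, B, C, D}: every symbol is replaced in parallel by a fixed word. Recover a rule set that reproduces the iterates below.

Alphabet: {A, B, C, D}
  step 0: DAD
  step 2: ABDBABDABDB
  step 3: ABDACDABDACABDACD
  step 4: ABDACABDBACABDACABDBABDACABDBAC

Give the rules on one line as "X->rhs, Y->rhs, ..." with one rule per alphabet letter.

A->AB, B->D, C->DB, D->AC

  step 3 ⇒ step 4: ABDACDABDACABDACD ⇒ AB·D·AC·AB·DB·AC·AB·D·AC·AB·DB·AB·D·AC·AB·DB·AC
    A ↦ AB
    B ↦ D
    C ↦ DB
    D ↦ AC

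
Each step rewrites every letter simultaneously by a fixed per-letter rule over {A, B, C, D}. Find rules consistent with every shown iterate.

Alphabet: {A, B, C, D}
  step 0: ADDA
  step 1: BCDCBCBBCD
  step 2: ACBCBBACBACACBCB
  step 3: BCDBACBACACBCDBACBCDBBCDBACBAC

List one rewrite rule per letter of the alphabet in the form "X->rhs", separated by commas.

  step 2 ⇒ step 3: ACBCBBACBACACBCB ⇒ BCD·B·AC·B·AC·AC·BCD·B·AC·BCD·B·BCD·B·AC·B·AC
    A ↦ BCD
    B ↦ AC
    C ↦ B
  step 0 ⇒ step 1: ADDA ⇒ BCD·CB·CB·BCD
    D ↦ CB

A->BCD, B->AC, C->B, D->CB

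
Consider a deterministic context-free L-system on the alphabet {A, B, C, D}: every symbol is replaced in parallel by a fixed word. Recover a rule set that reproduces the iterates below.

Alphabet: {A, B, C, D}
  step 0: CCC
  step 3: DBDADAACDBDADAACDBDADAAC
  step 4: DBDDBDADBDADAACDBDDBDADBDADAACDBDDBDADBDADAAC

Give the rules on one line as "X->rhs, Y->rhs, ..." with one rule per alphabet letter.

A->DA, B->D, C->AC, D->DB

  step 3 ⇒ step 4: DBDADAACDBDADAACDBDADAAC ⇒ DB·D·DB·DA·DB·DA·DA·AC·DB·D·DB·DA·DB·DA·DA·AC·DB·D·DB·DA·DB·DA·DA·AC
    A ↦ DA
    B ↦ D
    C ↦ AC
    D ↦ DB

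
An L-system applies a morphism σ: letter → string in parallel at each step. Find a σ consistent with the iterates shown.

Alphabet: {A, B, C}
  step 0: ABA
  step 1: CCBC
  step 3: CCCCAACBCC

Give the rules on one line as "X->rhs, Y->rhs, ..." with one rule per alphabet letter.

A->C, B->CB, C->AA

  step 0 ⇒ step 1: ABA ⇒ C·CB·C
    A ↦ C
    B ↦ CB
    C ↦ AA  (constrained at step 1)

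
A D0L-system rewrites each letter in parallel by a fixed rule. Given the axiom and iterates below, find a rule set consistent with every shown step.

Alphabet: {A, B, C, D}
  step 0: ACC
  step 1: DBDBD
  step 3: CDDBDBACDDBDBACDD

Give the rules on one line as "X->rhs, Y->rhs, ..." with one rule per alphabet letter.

  step 0 ⇒ step 1: ACC ⇒ D·BD·BD
    A ↦ D
    C ↦ BD
    B ↦ CD  (constrained at step 1)
    D ↦ BA  (constrained at step 1)

A->D, B->CD, C->BD, D->BA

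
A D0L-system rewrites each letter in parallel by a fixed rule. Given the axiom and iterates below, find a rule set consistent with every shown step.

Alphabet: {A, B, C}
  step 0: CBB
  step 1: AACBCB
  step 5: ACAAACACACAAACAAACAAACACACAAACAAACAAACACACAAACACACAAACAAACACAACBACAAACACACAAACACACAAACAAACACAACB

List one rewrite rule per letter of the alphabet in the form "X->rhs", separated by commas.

  step 0 ⇒ step 1: CBB ⇒ AA·CB·CB
    B ↦ CB
    C ↦ AA
    A ↦ AC  (constrained at step 1)

A->AC, B->CB, C->AA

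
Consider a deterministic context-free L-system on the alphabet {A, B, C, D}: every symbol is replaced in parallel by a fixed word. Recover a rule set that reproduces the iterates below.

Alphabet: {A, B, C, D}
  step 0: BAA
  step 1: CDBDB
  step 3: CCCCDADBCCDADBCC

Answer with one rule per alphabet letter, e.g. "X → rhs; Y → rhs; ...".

  step 0 ⇒ step 1: BAA ⇒ C·DB·DB
    A ↦ DB
    B ↦ C
    C ↦ CC  (constrained at step 1)
    D ↦ DA  (constrained at step 1)

A->DB, B->C, C->CC, D->DA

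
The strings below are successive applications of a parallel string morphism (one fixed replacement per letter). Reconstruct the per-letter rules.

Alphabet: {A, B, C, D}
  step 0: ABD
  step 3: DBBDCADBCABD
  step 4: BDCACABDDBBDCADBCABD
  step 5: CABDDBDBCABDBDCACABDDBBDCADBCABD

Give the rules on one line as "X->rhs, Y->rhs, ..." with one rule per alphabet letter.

  step 4 ⇒ step 5: BDCACABDDBBDCADBCABD ⇒ CA·BD·D·B·D·B·CA·BD·BD·CA·CA·BD·D·B·BD·CA·D·B·CA·BD
    A ↦ B
    B ↦ CA
    C ↦ D
    D ↦ BD

A->B, B->CA, C->D, D->BD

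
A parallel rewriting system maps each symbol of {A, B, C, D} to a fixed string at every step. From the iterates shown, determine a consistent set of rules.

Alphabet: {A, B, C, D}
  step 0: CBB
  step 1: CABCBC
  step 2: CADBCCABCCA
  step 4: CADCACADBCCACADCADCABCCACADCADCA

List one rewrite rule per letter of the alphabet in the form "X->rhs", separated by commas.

  step 1 ⇒ step 2: CABCBC ⇒ CA·D·BC·CA·BC·CA
    A ↦ D
    B ↦ BC
    C ↦ CA
    D ↦ CA  (constrained at step 2)

A->D, B->BC, C->CA, D->CA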